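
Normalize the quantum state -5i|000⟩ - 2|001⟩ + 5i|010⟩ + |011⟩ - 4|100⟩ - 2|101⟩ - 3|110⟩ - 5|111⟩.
-0.4789i|000⟩ - 0.1916|001⟩ + 0.4789i|010⟩ + 0.09578|011⟩ - 0.3831|100⟩ - 0.1916|101⟩ - 0.2873|110⟩ - 0.4789|111⟩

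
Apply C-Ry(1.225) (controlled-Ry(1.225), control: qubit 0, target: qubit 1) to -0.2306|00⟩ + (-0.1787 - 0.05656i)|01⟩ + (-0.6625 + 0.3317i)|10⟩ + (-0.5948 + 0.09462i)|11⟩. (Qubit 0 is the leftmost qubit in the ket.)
-0.2306|00⟩ + (-0.1787 - 0.05656i)|01⟩ + (-0.2001 + 0.217i)|10⟩ + (-0.8676 + 0.2681i)|11⟩

C-Ry(1.225) leaves the control-|0⟩ kets |00⟩, |01⟩ unchanged and applies Ry(1.225) to qubit 1 on the control-|1⟩ pair (|10⟩, |11⟩).
Ry(1.225) = [[cos(θ/2), −sin(θ/2)], [sin(θ/2), cos(θ/2)]]; θ = 1.225, cos(θ/2) ≈ 0.818213, sin(θ/2) ≈ 0.574915.
With a = amp(|10⟩) = (-0.6625 + 0.3317i) and b = amp(|11⟩) = (-0.5948 + 0.09462i):
new amp(|10⟩) = (0.818213)·a + (-0.574915)·b = (-0.2001 + 0.217i)
new amp(|11⟩) = (0.574915)·a + (0.818213)·b = (-0.8676 + 0.2681i)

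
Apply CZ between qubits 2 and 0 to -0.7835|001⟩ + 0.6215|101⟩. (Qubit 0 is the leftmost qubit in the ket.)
-0.7835|001⟩ - 0.6215|101⟩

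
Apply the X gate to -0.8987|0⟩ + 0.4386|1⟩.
0.4386|0⟩ - 0.8987|1⟩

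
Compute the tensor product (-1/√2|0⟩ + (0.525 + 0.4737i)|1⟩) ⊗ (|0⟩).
-1/√2|00⟩ + (0.525 + 0.4737i)|10⟩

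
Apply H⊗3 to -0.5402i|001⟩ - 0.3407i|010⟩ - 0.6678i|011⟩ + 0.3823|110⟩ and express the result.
(0.1352 - 0.5475i)|000⟩ + (0.1352 + 0.3066i)|001⟩ + (-0.1352 + 0.1656i)|010⟩ + (-0.1352 + 0.07534i)|011⟩ + (-0.1352 - 0.5475i)|100⟩ + (-0.1352 + 0.3066i)|101⟩ + (0.1352 + 0.1656i)|110⟩ + (0.1352 + 0.07534i)|111⟩

H⊗3 gives amp(|y⟩) = (1/2√2) Σ_x (−1)^(x·y) amp(|x⟩), where x·y is the number of positions in which both x and y have a 1.
|000⟩: (-0.5402i - 0.3407i - 0.6678i + 0.3823)/(2√2) = (0.1352 - 0.5475i)
|001⟩: (0.5402i - 0.3407i + 0.6678i + 0.3823)/(2√2) = (0.1352 + 0.3066i)
|010⟩: (-0.5402i + 0.3407i + 0.6678i - 0.3823)/(2√2) = (-0.1352 + 0.1656i)
|011⟩: (0.5402i + 0.3407i - 0.6678i - 0.3823)/(2√2) = (-0.1352 + 0.07534i)
|100⟩: (-0.5402i - 0.3407i - 0.6678i - 0.3823)/(2√2) = (-0.1352 - 0.5475i)
|101⟩: (0.5402i - 0.3407i + 0.6678i - 0.3823)/(2√2) = (-0.1352 + 0.3066i)
|110⟩: (-0.5402i + 0.3407i + 0.6678i + 0.3823)/(2√2) = (0.1352 + 0.1656i)
|111⟩: (0.5402i + 0.3407i - 0.6678i + 0.3823)/(2√2) = (0.1352 + 0.07534i)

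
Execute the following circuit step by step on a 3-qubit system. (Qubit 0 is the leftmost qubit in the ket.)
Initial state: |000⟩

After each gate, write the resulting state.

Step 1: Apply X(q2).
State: |001⟩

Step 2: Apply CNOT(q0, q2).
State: |001⟩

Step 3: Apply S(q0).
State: |001⟩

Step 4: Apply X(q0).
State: |101⟩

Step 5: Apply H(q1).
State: 1/√2|101⟩ + 1/√2|111⟩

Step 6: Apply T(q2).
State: (1/2 + (1/2)i)|101⟩ + (1/2 + (1/2)i)|111⟩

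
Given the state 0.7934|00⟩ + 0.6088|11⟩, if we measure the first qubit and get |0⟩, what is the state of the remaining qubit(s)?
|0⟩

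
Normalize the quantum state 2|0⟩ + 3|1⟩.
0.5547|0⟩ + 0.8321|1⟩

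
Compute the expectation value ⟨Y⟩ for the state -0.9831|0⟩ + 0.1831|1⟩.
0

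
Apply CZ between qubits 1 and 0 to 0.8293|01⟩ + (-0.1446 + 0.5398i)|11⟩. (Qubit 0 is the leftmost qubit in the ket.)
0.8293|01⟩ + (0.1446 - 0.5398i)|11⟩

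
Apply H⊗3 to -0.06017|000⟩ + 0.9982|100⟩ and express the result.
0.3316|000⟩ + 0.3316|001⟩ + 0.3316|010⟩ + 0.3316|011⟩ - 0.3742|100⟩ - 0.3742|101⟩ - 0.3742|110⟩ - 0.3742|111⟩

H⊗3 gives amp(|y⟩) = (1/2√2) Σ_x (−1)^(x·y) amp(|x⟩), where x·y is the number of positions in which both x and y have a 1.
|000⟩: (-0.06017 + 0.9982)/(2√2) = 0.3316
|001⟩: (-0.06017 + 0.9982)/(2√2) = 0.3316
|010⟩: (-0.06017 + 0.9982)/(2√2) = 0.3316
|011⟩: (-0.06017 + 0.9982)/(2√2) = 0.3316
|100⟩: (-0.06017 - 0.9982)/(2√2) = -0.3742
|101⟩: (-0.06017 - 0.9982)/(2√2) = -0.3742
|110⟩: (-0.06017 - 0.9982)/(2√2) = -0.3742
|111⟩: (-0.06017 - 0.9982)/(2√2) = -0.3742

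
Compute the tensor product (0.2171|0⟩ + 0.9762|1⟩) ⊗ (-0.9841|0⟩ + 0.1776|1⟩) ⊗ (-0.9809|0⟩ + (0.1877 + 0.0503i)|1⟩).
0.2096|000⟩ + (-0.0401 - 0.01075i)|001⟩ - 0.03782|010⟩ + (0.007237 + 0.001939i)|011⟩ + 0.9423|100⟩ + (-0.1803 - 0.04832i)|101⟩ - 0.1701|110⟩ + (0.03254 + 0.008721i)|111⟩

amp(|b₁b₂…⟩) = product of the factor amplitudes for bits b₁, b₂, …; only kets whose every factor amplitude is nonzero survive.
|000⟩: (0.2171)(-0.9841)(-0.9809) = 0.2096
|001⟩: (0.2171)(-0.9841)(0.1877 + 0.0503i) = (-0.0401 - 0.01075i)
|010⟩: (0.2171)(0.1776)(-0.9809) = -0.03782
|011⟩: (0.2171)(0.1776)(0.1877 + 0.0503i) = (0.007237 + 0.001939i)
|100⟩: (0.9762)(-0.9841)(-0.9809) = 0.9423
|101⟩: (0.9762)(-0.9841)(0.1877 + 0.0503i) = (-0.1803 - 0.04832i)
|110⟩: (0.9762)(0.1776)(-0.9809) = -0.1701
|111⟩: (0.9762)(0.1776)(0.1877 + 0.0503i) = (0.03254 + 0.008721i)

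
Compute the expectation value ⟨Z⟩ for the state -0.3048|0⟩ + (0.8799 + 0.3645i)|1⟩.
-0.8142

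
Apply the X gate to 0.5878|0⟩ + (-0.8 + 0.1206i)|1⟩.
(-0.8 + 0.1206i)|0⟩ + 0.5878|1⟩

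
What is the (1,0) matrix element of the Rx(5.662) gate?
-0.3056i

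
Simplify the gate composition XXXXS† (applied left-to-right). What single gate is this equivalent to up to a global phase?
S†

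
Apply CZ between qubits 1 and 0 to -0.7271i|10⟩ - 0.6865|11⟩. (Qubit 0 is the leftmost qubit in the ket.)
-0.7271i|10⟩ + 0.6865|11⟩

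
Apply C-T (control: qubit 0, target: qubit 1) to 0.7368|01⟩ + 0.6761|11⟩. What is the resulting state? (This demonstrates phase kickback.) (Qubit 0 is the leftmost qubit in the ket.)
0.7368|01⟩ + (0.4781 + 0.4781i)|11⟩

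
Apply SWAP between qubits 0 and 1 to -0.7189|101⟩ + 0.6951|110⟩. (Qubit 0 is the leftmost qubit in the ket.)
-0.7189|011⟩ + 0.6951|110⟩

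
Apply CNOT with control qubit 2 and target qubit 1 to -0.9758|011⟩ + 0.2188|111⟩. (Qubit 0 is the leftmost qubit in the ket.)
-0.9758|001⟩ + 0.2188|101⟩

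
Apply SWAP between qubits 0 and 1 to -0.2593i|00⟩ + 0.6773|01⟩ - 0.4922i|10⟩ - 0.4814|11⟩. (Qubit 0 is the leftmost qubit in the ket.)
-0.2593i|00⟩ - 0.4922i|01⟩ + 0.6773|10⟩ - 0.4814|11⟩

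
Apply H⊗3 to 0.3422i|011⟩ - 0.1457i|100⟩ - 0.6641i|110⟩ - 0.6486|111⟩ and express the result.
(-0.2293 - 0.1653i)|000⟩ + (0.2293 - 0.4073i)|001⟩ + (0.2293 + 0.0623i)|010⟩ + (-0.2293 + 0.3043i)|011⟩ + (0.2293 + 0.4073i)|100⟩ + (-0.2293 + 0.1653i)|101⟩ + (-0.2293 - 0.3043i)|110⟩ + (0.2293 - 0.0623i)|111⟩

H⊗3 gives amp(|y⟩) = (1/2√2) Σ_x (−1)^(x·y) amp(|x⟩), where x·y is the number of positions in which both x and y have a 1.
|000⟩: (0.3422i - 0.1457i - 0.6641i - 0.6486)/(2√2) = (-0.2293 - 0.1653i)
|001⟩: (-0.3422i - 0.1457i - 0.6641i + 0.6486)/(2√2) = (0.2293 - 0.4073i)
|010⟩: (-0.3422i - 0.1457i + 0.6641i + 0.6486)/(2√2) = (0.2293 + 0.0623i)
|011⟩: (0.3422i - 0.1457i + 0.6641i - 0.6486)/(2√2) = (-0.2293 + 0.3043i)
|100⟩: (0.3422i + 0.1457i + 0.6641i + 0.6486)/(2√2) = (0.2293 + 0.4073i)
|101⟩: (-0.3422i + 0.1457i + 0.6641i - 0.6486)/(2√2) = (-0.2293 + 0.1653i)
|110⟩: (-0.3422i + 0.1457i - 0.6641i - 0.6486)/(2√2) = (-0.2293 - 0.3043i)
|111⟩: (0.3422i + 0.1457i - 0.6641i + 0.6486)/(2√2) = (0.2293 - 0.0623i)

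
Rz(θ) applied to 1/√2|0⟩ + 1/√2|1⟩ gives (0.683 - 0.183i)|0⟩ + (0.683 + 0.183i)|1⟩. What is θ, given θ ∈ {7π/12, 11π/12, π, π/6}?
π/6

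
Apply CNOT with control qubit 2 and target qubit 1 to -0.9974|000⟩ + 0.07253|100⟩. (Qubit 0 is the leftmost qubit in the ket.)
-0.9974|000⟩ + 0.07253|100⟩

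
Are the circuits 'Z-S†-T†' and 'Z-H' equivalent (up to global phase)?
No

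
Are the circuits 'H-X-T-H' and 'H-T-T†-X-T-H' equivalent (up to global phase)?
Yes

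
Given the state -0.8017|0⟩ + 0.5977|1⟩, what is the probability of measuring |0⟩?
0.6427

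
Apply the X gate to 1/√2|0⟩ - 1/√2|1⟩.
-1/√2|0⟩ + 1/√2|1⟩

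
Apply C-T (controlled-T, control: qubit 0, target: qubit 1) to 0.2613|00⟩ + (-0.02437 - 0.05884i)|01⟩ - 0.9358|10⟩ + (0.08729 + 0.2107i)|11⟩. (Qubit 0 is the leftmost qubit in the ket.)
0.2613|00⟩ + (-0.02437 - 0.05884i)|01⟩ - 0.9358|10⟩ + (-0.08726 + 0.2107i)|11⟩

C-T leaves the control-|0⟩ kets |00⟩, |01⟩ unchanged and applies T to qubit 1 on the control-|1⟩ pair (|10⟩, |11⟩).
T = [[1, 0], [0, (1/√2 + (1/√2)i)]].
With a = amp(|10⟩) = -0.9358 and b = amp(|11⟩) = (0.08729 + 0.2107i):
new amp(|10⟩) = (1)·a = -0.9358
new amp(|11⟩) = (1/√2 + (1/√2)i)·b = (-0.08726 + 0.2107i)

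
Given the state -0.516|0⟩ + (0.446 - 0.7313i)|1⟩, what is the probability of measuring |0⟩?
0.2663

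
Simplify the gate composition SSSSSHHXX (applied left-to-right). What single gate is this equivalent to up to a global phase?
S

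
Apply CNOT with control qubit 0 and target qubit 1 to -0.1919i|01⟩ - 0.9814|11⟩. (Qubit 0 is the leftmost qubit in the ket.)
-0.1919i|01⟩ - 0.9814|10⟩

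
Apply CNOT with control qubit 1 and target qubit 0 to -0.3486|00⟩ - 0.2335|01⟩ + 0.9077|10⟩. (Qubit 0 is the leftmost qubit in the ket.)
-0.3486|00⟩ + 0.9077|10⟩ - 0.2335|11⟩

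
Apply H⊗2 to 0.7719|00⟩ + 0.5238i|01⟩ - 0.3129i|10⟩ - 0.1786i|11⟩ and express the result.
(0.386 + 0.01615i)|00⟩ + (0.386 - 0.3291i)|01⟩ + (0.386 + 0.5077i)|10⟩ + (0.386 - 0.1948i)|11⟩

H⊗2 gives amp(|y⟩) = (1/2) Σ_x (−1)^(x·y) amp(|x⟩), where x·y is the number of positions in which both x and y have a 1.
|00⟩: (0.7719 + 0.5238i - 0.3129i - 0.1786i)/2 = (0.386 + 0.01615i)
|01⟩: (0.7719 - 0.5238i - 0.3129i + 0.1786i)/2 = (0.386 - 0.3291i)
|10⟩: (0.7719 + 0.5238i + 0.3129i + 0.1786i)/2 = (0.386 + 0.5077i)
|11⟩: (0.7719 - 0.5238i + 0.3129i - 0.1786i)/2 = (0.386 - 0.1948i)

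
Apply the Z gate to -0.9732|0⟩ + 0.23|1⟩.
-0.9732|0⟩ - 0.23|1⟩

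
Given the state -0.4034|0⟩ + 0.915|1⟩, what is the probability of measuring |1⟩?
0.8372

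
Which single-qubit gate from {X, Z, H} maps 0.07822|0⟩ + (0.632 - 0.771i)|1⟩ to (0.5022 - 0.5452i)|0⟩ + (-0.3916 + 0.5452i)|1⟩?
H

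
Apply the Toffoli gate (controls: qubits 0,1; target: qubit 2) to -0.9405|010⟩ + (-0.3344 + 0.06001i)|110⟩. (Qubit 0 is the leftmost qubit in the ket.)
-0.9405|010⟩ + (-0.3344 + 0.06001i)|111⟩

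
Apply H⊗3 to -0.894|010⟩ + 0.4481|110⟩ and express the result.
-0.1576|000⟩ - 0.1576|001⟩ + 0.1576|010⟩ + 0.1576|011⟩ - 0.4745|100⟩ - 0.4745|101⟩ + 0.4745|110⟩ + 0.4745|111⟩

H⊗3 gives amp(|y⟩) = (1/2√2) Σ_x (−1)^(x·y) amp(|x⟩), where x·y is the number of positions in which both x and y have a 1.
|000⟩: (-0.894 + 0.4481)/(2√2) = -0.1576
|001⟩: (-0.894 + 0.4481)/(2√2) = -0.1576
|010⟩: (0.894 - 0.4481)/(2√2) = 0.1576
|011⟩: (0.894 - 0.4481)/(2√2) = 0.1576
|100⟩: (-0.894 - 0.4481)/(2√2) = -0.4745
|101⟩: (-0.894 - 0.4481)/(2√2) = -0.4745
|110⟩: (0.894 + 0.4481)/(2√2) = 0.4745
|111⟩: (0.894 + 0.4481)/(2√2) = 0.4745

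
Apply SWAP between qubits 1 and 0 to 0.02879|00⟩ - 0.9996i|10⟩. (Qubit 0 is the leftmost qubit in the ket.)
0.02879|00⟩ - 0.9996i|01⟩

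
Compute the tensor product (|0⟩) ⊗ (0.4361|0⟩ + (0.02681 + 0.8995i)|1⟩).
0.4361|00⟩ + (0.02681 + 0.8995i)|01⟩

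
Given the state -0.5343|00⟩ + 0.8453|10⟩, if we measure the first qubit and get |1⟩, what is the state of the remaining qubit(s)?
|0⟩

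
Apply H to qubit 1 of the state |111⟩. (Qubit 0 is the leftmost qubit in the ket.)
1/√2|101⟩ - 1/√2|111⟩

H on qubit 1 mixes each pair of kets that differ only in qubit 1: amplitudes (a, b) of (|…0…⟩, |…1…⟩) become ((a + b)/√2, (a − b)/√2). Kets absent from the input have amplitude 0.
(|101⟩, |111⟩): (a, b) = (0, 1) → (1/√2, -1/√2)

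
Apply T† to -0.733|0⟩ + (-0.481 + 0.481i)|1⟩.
-0.733|0⟩ + 0.6802i|1⟩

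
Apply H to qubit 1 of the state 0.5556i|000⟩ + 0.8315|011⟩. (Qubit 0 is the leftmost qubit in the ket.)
0.3929i|000⟩ + 0.588|001⟩ + 0.3929i|010⟩ - 0.588|011⟩

H on qubit 1 mixes each pair of kets that differ only in qubit 1: amplitudes (a, b) of (|…0…⟩, |…1…⟩) become ((a + b)/√2, (a − b)/√2). Kets absent from the input have amplitude 0.
(|000⟩, |010⟩): (a, b) = (0.5556i, 0) → (0.3929i, 0.3929i)
(|001⟩, |011⟩): (a, b) = (0, 0.8315) → (0.588, -0.588)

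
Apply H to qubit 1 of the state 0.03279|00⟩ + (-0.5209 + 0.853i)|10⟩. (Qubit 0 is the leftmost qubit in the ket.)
0.02319|00⟩ + 0.02319|01⟩ + (-0.3683 + 0.6032i)|10⟩ + (-0.3683 + 0.6032i)|11⟩

H on qubit 1 mixes each pair of kets that differ only in qubit 1: amplitudes (a, b) of (|…0…⟩, |…1…⟩) become ((a + b)/√2, (a − b)/√2). Kets absent from the input have amplitude 0.
(|00⟩, |01⟩): (a, b) = (0.03279, 0) → (0.02319, 0.02319)
(|10⟩, |11⟩): (a, b) = ((-0.5209 + 0.853i), 0) → ((-0.3683 + 0.6032i), (-0.3683 + 0.6032i))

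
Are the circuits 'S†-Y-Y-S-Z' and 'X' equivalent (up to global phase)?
No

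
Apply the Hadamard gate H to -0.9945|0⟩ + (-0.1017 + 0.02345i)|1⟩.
(-0.7751 + 0.01658i)|0⟩ + (-0.6313 - 0.01658i)|1⟩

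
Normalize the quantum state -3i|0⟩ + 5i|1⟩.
-0.5145i|0⟩ + 0.8575i|1⟩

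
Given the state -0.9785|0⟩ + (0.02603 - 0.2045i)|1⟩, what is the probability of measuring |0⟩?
0.9575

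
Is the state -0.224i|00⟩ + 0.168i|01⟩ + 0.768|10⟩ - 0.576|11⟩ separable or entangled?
Separable

Writing the state as a|00⟩ + b|01⟩ + c|10⟩ + d|11⟩, it is a product state iff ad − bc = 0.
Here (a, b, c, d) = (-0.224i, 0.168i, 0.768, -0.576): ad − bc = (-0.224i)(-0.576) − (0.168i)(0.768) = 0, so the state is separable.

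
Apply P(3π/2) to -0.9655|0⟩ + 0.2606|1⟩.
-0.9655|0⟩ - 0.2606i|1⟩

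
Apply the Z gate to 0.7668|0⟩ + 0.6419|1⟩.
0.7668|0⟩ - 0.6419|1⟩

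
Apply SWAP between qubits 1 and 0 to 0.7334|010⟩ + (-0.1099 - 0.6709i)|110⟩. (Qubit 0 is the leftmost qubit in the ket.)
0.7334|100⟩ + (-0.1099 - 0.6709i)|110⟩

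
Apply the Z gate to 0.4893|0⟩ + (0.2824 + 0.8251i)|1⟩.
0.4893|0⟩ + (-0.2824 - 0.8251i)|1⟩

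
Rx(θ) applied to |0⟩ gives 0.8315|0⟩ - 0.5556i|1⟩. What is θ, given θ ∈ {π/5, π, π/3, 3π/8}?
3π/8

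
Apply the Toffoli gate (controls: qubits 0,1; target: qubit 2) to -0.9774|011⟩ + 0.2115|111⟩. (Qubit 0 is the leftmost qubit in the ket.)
-0.9774|011⟩ + 0.2115|110⟩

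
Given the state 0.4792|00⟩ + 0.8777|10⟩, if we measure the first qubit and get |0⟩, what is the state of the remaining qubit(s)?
|0⟩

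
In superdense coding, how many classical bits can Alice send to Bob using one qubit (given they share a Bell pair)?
2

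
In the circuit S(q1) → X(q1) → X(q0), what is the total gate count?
3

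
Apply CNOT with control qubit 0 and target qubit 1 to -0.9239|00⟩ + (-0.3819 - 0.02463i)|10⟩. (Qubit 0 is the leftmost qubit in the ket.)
-0.9239|00⟩ + (-0.3819 - 0.02463i)|11⟩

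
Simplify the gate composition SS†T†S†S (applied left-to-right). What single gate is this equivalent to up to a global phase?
T†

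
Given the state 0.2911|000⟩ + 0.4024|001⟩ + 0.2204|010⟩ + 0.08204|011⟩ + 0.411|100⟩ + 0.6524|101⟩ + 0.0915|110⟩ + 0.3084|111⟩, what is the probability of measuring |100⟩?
0.1689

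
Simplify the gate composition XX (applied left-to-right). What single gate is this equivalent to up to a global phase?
I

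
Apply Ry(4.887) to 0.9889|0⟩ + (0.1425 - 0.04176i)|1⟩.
(-0.8492 + 0.02684i)|0⟩ + (0.5265 + 0.03199i)|1⟩

Ry(4.887) = [[cos(θ/2), −sin(θ/2)], [sin(θ/2), cos(θ/2)]]; θ = 4.887, cos(θ/2) ≈ -0.76607, sin(θ/2) ≈ 0.642758.
With a = amp(|0⟩) = 0.9889 and b = amp(|1⟩) = (0.1425 - 0.04176i):
new amp(|0⟩) = (-0.76607)·a + (-0.642758)·b = (-0.8492 + 0.02684i)
new amp(|1⟩) = (0.642758)·a + (-0.76607)·b = (0.5265 + 0.03199i)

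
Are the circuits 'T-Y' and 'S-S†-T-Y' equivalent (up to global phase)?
Yes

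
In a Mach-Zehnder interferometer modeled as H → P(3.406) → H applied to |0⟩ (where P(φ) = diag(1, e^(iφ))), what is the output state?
(0.01738 - 0.1307i)|0⟩ + (0.9826 + 0.1307i)|1⟩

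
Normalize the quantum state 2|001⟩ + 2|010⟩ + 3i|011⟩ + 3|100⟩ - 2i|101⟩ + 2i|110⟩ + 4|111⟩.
0.2828|001⟩ + 0.2828|010⟩ + 0.4243i|011⟩ + 0.4243|100⟩ - 0.2828i|101⟩ + 0.2828i|110⟩ + 0.5657|111⟩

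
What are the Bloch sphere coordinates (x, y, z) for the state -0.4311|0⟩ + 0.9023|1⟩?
(-0.778, 0, -0.6283)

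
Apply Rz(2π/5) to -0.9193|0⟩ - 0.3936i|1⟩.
(-0.7437 + 0.5404i)|0⟩ + (0.2314 - 0.3184i)|1⟩

Rz(2π/5) = [[e^(−iθ/2), 0], [0, e^(iθ/2)]] with e^(±iθ/2) = cos(θ/2) ± i·sin(θ/2); θ = 2π/5, cos(θ/2) ≈ 0.809017, sin(θ/2) ≈ 0.587785.
With a = amp(|0⟩) = -0.9193 and b = amp(|1⟩) = -0.3936i:
new amp(|0⟩) = (0.809017 - 0.587785i)·a = (-0.7437 + 0.5404i)
new amp(|1⟩) = (0.809017 + 0.587785i)·b = (0.2314 - 0.3184i)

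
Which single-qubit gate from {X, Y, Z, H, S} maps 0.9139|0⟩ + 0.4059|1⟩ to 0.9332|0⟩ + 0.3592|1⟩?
H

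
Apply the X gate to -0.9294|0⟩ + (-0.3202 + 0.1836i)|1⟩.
(-0.3202 + 0.1836i)|0⟩ - 0.9294|1⟩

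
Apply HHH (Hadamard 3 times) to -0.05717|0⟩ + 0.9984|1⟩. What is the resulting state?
0.6656|0⟩ - 0.7464|1⟩

H² = I, so H^3 = H: a single Hadamard. With (a, b) = (-0.05717, 0.9984), H gives ((a + b)/√2, (a − b)/√2) = (0.6656, -0.7464).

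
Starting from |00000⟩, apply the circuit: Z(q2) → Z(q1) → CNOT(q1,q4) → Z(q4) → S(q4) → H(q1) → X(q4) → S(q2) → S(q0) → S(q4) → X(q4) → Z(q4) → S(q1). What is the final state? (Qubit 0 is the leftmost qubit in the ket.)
(1/√2)i|00000⟩ - 1/√2|01000⟩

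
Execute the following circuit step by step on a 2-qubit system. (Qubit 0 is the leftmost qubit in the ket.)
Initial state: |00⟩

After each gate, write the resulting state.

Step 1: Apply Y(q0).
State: i|10⟩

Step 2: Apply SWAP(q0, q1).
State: i|01⟩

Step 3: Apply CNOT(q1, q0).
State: i|11⟩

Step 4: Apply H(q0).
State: (1/√2)i|01⟩ - (1/√2)i|11⟩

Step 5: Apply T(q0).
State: (1/√2)i|01⟩ + (1/2 - (1/2)i)|11⟩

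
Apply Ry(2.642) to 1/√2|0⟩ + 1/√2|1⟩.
-0.5104|0⟩ + 0.86|1⟩

Ry(2.642) = [[cos(θ/2), −sin(θ/2)], [sin(θ/2), cos(θ/2)]]; θ = 2.642, cos(θ/2) ≈ 0.247207, sin(θ/2) ≈ 0.968963.
With a = amp(|0⟩) = 1/√2 and b = amp(|1⟩) = 1/√2:
new amp(|0⟩) = (0.247207)·a + (-0.968963)·b = -0.5104
new amp(|1⟩) = (0.968963)·a + (0.247207)·b = 0.86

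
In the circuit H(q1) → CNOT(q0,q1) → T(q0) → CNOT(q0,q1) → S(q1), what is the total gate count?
5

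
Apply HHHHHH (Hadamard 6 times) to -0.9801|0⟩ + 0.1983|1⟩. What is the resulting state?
-0.9801|0⟩ + 0.1983|1⟩

H² = I, so an even number of Hadamards cancels: H^6 = I and the state is unchanged.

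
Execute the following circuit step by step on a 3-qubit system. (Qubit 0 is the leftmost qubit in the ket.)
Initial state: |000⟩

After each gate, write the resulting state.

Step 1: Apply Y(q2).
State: i|001⟩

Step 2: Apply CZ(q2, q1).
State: i|001⟩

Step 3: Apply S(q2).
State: -|001⟩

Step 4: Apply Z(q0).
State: -|001⟩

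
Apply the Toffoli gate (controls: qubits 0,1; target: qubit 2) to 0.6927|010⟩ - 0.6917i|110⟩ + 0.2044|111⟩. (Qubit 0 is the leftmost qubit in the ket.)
0.6927|010⟩ + 0.2044|110⟩ - 0.6917i|111⟩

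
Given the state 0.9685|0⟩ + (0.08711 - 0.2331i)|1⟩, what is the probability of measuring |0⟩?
0.938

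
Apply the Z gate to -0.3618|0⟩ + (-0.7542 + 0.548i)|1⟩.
-0.3618|0⟩ + (0.7542 - 0.548i)|1⟩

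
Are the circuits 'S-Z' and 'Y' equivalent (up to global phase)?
No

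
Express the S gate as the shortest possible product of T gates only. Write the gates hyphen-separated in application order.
T-T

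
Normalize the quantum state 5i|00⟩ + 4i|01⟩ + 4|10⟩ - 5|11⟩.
0.5522i|00⟩ + 0.4417i|01⟩ + 0.4417|10⟩ - 0.5522|11⟩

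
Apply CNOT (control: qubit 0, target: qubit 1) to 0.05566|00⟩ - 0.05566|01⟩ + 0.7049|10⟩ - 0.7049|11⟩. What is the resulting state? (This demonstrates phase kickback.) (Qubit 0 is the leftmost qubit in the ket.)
0.05566|00⟩ - 0.05566|01⟩ - 0.7049|10⟩ + 0.7049|11⟩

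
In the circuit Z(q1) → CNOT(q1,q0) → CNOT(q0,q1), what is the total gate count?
3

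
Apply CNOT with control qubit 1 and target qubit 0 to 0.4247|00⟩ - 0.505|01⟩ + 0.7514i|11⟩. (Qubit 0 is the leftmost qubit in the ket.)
0.4247|00⟩ + 0.7514i|01⟩ - 0.505|11⟩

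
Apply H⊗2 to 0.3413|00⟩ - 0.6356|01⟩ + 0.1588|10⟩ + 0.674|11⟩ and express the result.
0.2693|00⟩ + 0.2309|01⟩ - 0.5636|10⟩ + 0.7461|11⟩

H⊗2 gives amp(|y⟩) = (1/2) Σ_x (−1)^(x·y) amp(|x⟩), where x·y is the number of positions in which both x and y have a 1.
|00⟩: (0.3413 - 0.6356 + 0.1588 + 0.674)/2 = 0.2693
|01⟩: (0.3413 + 0.6356 + 0.1588 - 0.674)/2 = 0.2309
|10⟩: (0.3413 - 0.6356 - 0.1588 - 0.674)/2 = -0.5636
|11⟩: (0.3413 + 0.6356 - 0.1588 + 0.674)/2 = 0.7461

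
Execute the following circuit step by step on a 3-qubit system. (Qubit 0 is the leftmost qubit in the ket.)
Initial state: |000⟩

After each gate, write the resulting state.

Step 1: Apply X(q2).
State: |001⟩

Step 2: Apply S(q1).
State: |001⟩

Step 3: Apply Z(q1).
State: |001⟩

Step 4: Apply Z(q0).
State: |001⟩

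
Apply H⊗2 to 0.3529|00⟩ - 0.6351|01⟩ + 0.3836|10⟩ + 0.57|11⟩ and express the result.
0.3357|00⟩ + 0.4008|01⟩ - 0.6179|10⟩ + 0.5872|11⟩

H⊗2 gives amp(|y⟩) = (1/2) Σ_x (−1)^(x·y) amp(|x⟩), where x·y is the number of positions in which both x and y have a 1.
|00⟩: (0.3529 - 0.6351 + 0.3836 + 0.57)/2 = 0.3357
|01⟩: (0.3529 + 0.6351 + 0.3836 - 0.57)/2 = 0.4008
|10⟩: (0.3529 - 0.6351 - 0.3836 - 0.57)/2 = -0.6179
|11⟩: (0.3529 + 0.6351 - 0.3836 + 0.57)/2 = 0.5872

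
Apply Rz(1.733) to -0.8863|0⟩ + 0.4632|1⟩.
(-0.5739 + 0.6754i)|0⟩ + (0.2999 + 0.353i)|1⟩

Rz(1.733) = [[e^(−iθ/2), 0], [0, e^(iθ/2)]] with e^(±iθ/2) = cos(θ/2) ± i·sin(θ/2); θ = 1.733, cos(θ/2) ≈ 0.647498, sin(θ/2) ≈ 0.762067.
With a = amp(|0⟩) = -0.8863 and b = amp(|1⟩) = 0.4632:
new amp(|0⟩) = (0.647498 - 0.762067i)·a = (-0.5739 + 0.6754i)
new amp(|1⟩) = (0.647498 + 0.762067i)·b = (0.2999 + 0.353i)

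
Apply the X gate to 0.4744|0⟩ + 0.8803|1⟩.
0.8803|0⟩ + 0.4744|1⟩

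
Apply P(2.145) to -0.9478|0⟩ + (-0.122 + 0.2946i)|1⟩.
-0.9478|0⟩ + (-0.1811 - 0.2625i)|1⟩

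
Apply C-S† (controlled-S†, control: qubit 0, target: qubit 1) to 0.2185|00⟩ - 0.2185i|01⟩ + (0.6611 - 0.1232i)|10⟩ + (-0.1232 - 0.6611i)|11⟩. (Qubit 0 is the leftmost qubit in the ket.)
0.2185|00⟩ - 0.2185i|01⟩ + (0.6611 - 0.1232i)|10⟩ + (-0.6611 + 0.1232i)|11⟩

C-S† leaves the control-|0⟩ kets |00⟩, |01⟩ unchanged and applies S† to qubit 1 on the control-|1⟩ pair (|10⟩, |11⟩).
S† = [[1, 0], [0, -i]].
With a = amp(|10⟩) = (0.6611 - 0.1232i) and b = amp(|11⟩) = (-0.1232 - 0.6611i):
new amp(|10⟩) = (1)·a = (0.6611 - 0.1232i)
new amp(|11⟩) = (-i)·b = (-0.6611 + 0.1232i)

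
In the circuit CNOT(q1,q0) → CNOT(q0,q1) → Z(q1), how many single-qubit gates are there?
1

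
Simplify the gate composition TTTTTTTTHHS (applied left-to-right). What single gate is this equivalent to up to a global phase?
S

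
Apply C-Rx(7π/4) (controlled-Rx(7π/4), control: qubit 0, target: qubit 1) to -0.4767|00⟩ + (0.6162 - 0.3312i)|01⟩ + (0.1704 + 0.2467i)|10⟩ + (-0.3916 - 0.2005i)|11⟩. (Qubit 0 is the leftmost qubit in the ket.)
-0.4767|00⟩ + (0.6162 - 0.3312i)|01⟩ + (-0.2342 - 0.07806i)|10⟩ + (0.4562 + 0.12i)|11⟩

C-Rx(7π/4) leaves the control-|0⟩ kets |00⟩, |01⟩ unchanged and applies Rx(7π/4) to qubit 1 on the control-|1⟩ pair (|10⟩, |11⟩).
Rx(7π/4) = [[cos(θ/2), −i·sin(θ/2)], [−i·sin(θ/2), cos(θ/2)]]; θ = 7π/4, cos(θ/2) ≈ -0.92388, sin(θ/2) ≈ 0.382683.
With a = amp(|10⟩) = (0.1704 + 0.2467i) and b = amp(|11⟩) = (-0.3916 - 0.2005i):
new amp(|10⟩) = (-0.92388)·a + (-0.382683i)·b = (-0.2342 - 0.07806i)
new amp(|11⟩) = (-0.382683i)·a + (-0.92388)·b = (0.4562 + 0.12i)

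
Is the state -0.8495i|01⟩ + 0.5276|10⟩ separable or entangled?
Entangled

Writing the state as a|00⟩ + b|01⟩ + c|10⟩ + d|11⟩, it is a product state iff ad − bc = 0.
Here (a, b, c, d) = (0, -0.8495i, 0.5276, 0): ad − bc = (0)(0) − (-0.8495i)(0.5276) = 0.4482i ≠ 0, so the state is entangled.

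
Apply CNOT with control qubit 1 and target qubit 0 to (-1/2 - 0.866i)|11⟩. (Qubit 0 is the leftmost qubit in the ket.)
(-1/2 - 0.866i)|01⟩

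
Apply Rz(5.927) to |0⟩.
(-0.9842 - 0.1772i)|0⟩

Rz(5.927) = [[e^(−iθ/2), 0], [0, e^(iθ/2)]] with e^(±iθ/2) = cos(θ/2) ± i·sin(θ/2); θ = 5.927, cos(θ/2) ≈ -0.984183, sin(θ/2) ≈ 0.177153.
With a = amp(|0⟩) = 1 and b = amp(|1⟩) = 0:
new amp(|0⟩) = (-0.984183 - 0.177153i)·a = (-0.9842 - 0.1772i)
new amp(|1⟩) = (-0.984183 + 0.177153i)·b = 0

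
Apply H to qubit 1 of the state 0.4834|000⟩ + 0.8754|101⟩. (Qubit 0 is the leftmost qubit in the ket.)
0.3418|000⟩ + 0.3418|010⟩ + 0.619|101⟩ + 0.619|111⟩

H on qubit 1 mixes each pair of kets that differ only in qubit 1: amplitudes (a, b) of (|…0…⟩, |…1…⟩) become ((a + b)/√2, (a − b)/√2). Kets absent from the input have amplitude 0.
(|000⟩, |010⟩): (a, b) = (0.4834, 0) → (0.3418, 0.3418)
(|101⟩, |111⟩): (a, b) = (0.8754, 0) → (0.619, 0.619)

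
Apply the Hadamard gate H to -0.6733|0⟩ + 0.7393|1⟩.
0.04667|0⟩ - 0.9989|1⟩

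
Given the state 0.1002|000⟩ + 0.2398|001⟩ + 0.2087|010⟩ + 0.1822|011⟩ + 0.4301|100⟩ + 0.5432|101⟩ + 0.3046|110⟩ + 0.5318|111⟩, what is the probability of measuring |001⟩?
0.0575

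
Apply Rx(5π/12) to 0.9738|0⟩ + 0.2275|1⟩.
(0.7726 - 0.1385i)|0⟩ + (0.1805 - 0.5928i)|1⟩

Rx(5π/12) = [[cos(θ/2), −i·sin(θ/2)], [−i·sin(θ/2), cos(θ/2)]]; θ = 5π/12, cos(θ/2) ≈ 0.793353, sin(θ/2) ≈ 0.608761.
With a = amp(|0⟩) = 0.9738 and b = amp(|1⟩) = 0.2275:
new amp(|0⟩) = (0.793353)·a + (-0.608761i)·b = (0.7726 - 0.1385i)
new amp(|1⟩) = (-0.608761i)·a + (0.793353)·b = (0.1805 - 0.5928i)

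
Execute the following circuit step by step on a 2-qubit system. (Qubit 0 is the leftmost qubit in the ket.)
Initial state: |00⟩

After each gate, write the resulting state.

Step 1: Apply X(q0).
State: |10⟩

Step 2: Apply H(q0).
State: 1/√2|00⟩ - 1/√2|10⟩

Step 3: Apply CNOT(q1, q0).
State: 1/√2|00⟩ - 1/√2|10⟩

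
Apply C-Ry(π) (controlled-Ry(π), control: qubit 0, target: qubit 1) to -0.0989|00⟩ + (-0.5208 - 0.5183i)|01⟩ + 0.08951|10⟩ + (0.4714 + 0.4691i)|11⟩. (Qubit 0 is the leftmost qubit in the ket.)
-0.0989|00⟩ + (-0.5208 - 0.5183i)|01⟩ + (-0.4714 - 0.4691i)|10⟩ + 0.08951|11⟩

C-Ry(π) leaves the control-|0⟩ kets |00⟩, |01⟩ unchanged and applies Ry(π) to qubit 1 on the control-|1⟩ pair (|10⟩, |11⟩).
Ry(π) = [[cos(θ/2), −sin(θ/2)], [sin(θ/2), cos(θ/2)]]; θ = π, cos(θ/2) ≈ 0, sin(θ/2) ≈ 1.
With a = amp(|10⟩) = 0.08951 and b = amp(|11⟩) = (0.4714 + 0.4691i):
new amp(|10⟩) = (-1)·b = (-0.4714 - 0.4691i)
new amp(|11⟩) = (1)·a = 0.08951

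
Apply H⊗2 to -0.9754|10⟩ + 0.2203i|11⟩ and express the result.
(-0.4877 + 0.1102i)|00⟩ + (-0.4877 - 0.1102i)|01⟩ + (0.4877 - 0.1102i)|10⟩ + (0.4877 + 0.1102i)|11⟩

H⊗2 gives amp(|y⟩) = (1/2) Σ_x (−1)^(x·y) amp(|x⟩), where x·y is the number of positions in which both x and y have a 1.
|00⟩: (-0.9754 + 0.2203i)/2 = (-0.4877 + 0.1102i)
|01⟩: (-0.9754 - 0.2203i)/2 = (-0.4877 - 0.1102i)
|10⟩: (0.9754 - 0.2203i)/2 = (0.4877 - 0.1102i)
|11⟩: (0.9754 + 0.2203i)/2 = (0.4877 + 0.1102i)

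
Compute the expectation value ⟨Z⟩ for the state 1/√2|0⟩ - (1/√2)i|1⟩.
0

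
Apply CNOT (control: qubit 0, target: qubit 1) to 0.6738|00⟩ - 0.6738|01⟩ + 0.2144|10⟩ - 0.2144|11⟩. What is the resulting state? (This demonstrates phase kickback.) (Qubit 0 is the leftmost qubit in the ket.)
0.6738|00⟩ - 0.6738|01⟩ - 0.2144|10⟩ + 0.2144|11⟩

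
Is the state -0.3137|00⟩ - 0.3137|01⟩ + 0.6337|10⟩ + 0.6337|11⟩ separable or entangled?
Separable

Writing the state as a|00⟩ + b|01⟩ + c|10⟩ + d|11⟩, it is a product state iff ad − bc = 0.
Here (a, b, c, d) = (-0.3137, -0.3137, 0.6337, 0.6337): ad − bc = (-0.3137)(0.6337) − (-0.3137)(0.6337) = 0, so the state is separable.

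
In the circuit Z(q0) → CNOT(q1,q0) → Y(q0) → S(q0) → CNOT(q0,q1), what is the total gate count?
5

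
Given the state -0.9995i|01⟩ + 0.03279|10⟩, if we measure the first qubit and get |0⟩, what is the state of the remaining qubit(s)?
-i|1⟩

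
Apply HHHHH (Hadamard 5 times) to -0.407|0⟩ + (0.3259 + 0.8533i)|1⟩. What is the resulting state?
(-0.05735 + 0.6034i)|0⟩ + (-0.5182 - 0.6034i)|1⟩

H² = I, so H^5 = H: a single Hadamard. With (a, b) = (-0.407, (0.3259 + 0.8533i)), H gives ((a + b)/√2, (a − b)/√2) = ((-0.05735 + 0.6034i), (-0.5182 - 0.6034i)).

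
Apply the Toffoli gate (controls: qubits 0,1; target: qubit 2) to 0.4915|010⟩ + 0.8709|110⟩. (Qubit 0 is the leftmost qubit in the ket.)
0.4915|010⟩ + 0.8709|111⟩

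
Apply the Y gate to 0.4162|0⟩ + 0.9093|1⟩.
-0.9093i|0⟩ + 0.4162i|1⟩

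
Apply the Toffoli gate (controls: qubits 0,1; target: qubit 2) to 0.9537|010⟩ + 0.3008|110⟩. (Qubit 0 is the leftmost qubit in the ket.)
0.9537|010⟩ + 0.3008|111⟩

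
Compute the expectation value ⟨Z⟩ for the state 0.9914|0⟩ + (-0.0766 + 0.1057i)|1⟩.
0.9658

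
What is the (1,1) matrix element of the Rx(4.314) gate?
-0.5532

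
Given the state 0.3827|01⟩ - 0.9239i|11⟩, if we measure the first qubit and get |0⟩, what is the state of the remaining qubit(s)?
|1⟩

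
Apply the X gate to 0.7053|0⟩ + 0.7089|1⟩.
0.7089|0⟩ + 0.7053|1⟩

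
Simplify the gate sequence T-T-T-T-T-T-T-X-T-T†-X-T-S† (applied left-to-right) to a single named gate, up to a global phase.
S†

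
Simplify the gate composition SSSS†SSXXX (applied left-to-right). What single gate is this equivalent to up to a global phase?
X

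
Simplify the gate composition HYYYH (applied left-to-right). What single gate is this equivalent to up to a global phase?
Y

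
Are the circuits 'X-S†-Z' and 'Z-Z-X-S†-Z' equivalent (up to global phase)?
Yes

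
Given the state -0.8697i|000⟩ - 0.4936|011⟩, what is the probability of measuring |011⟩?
0.2436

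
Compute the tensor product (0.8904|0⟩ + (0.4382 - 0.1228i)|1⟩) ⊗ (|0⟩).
0.8904|00⟩ + (0.4382 - 0.1228i)|10⟩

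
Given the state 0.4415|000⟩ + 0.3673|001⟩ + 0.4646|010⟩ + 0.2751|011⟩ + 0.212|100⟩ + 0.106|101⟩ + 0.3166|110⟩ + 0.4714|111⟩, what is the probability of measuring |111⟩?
0.2222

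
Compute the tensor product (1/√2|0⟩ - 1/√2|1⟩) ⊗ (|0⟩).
1/√2|00⟩ - 1/√2|10⟩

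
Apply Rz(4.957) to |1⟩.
(-0.7881 + 0.6156i)|1⟩

Rz(4.957) = [[e^(−iθ/2), 0], [0, e^(iθ/2)]] with e^(±iθ/2) = cos(θ/2) ± i·sin(θ/2); θ = 4.957, cos(θ/2) ≈ -0.788092, sin(θ/2) ≈ 0.615557.
With a = amp(|0⟩) = 0 and b = amp(|1⟩) = 1:
new amp(|0⟩) = (-0.788092 - 0.615557i)·a = 0
new amp(|1⟩) = (-0.788092 + 0.615557i)·b = (-0.7881 + 0.6156i)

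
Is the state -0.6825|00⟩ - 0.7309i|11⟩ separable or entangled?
Entangled

Writing the state as a|00⟩ + b|01⟩ + c|10⟩ + d|11⟩, it is a product state iff ad − bc = 0.
Here (a, b, c, d) = (-0.6825, 0, 0, -0.7309i): ad − bc = (-0.6825)(-0.7309i) − (0)(0) = 0.4988i ≠ 0, so the state is entangled.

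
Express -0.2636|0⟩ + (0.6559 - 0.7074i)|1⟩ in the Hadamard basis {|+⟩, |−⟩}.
(0.2774 - 0.5002i)|+⟩ + (-0.6502 + 0.5002i)|−⟩

With |ψ⟩ = α|0⟩ + β|1⟩, the Hadamard-basis coefficients are ⟨+|ψ⟩ = (α + β)/√2 and ⟨−|ψ⟩ = (α − β)/√2.
Here α = -0.2636, β = (0.6559 - 0.7074i): (α + β)/√2 = (0.2774 - 0.5002i), (α − β)/√2 = (-0.6502 + 0.5002i).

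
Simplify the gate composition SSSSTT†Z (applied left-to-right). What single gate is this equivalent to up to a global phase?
Z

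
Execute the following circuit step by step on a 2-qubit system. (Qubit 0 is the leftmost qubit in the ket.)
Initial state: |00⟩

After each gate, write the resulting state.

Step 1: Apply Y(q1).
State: i|01⟩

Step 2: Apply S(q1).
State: -|01⟩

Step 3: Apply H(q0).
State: -1/√2|01⟩ - 1/√2|11⟩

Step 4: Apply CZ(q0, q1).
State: -1/√2|01⟩ + 1/√2|11⟩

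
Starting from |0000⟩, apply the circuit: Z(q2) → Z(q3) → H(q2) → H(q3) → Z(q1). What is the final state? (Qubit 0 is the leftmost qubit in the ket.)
1/2|0000⟩ + 1/2|0001⟩ + 1/2|0010⟩ + 1/2|0011⟩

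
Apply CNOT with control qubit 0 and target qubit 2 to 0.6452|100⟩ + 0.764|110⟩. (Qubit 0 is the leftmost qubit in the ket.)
0.6452|101⟩ + 0.764|111⟩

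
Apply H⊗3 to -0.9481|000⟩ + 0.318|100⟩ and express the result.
-0.2228|000⟩ - 0.2228|001⟩ - 0.2228|010⟩ - 0.2228|011⟩ - 0.4476|100⟩ - 0.4476|101⟩ - 0.4476|110⟩ - 0.4476|111⟩

H⊗3 gives amp(|y⟩) = (1/2√2) Σ_x (−1)^(x·y) amp(|x⟩), where x·y is the number of positions in which both x and y have a 1.
|000⟩: (-0.9481 + 0.318)/(2√2) = -0.2228
|001⟩: (-0.9481 + 0.318)/(2√2) = -0.2228
|010⟩: (-0.9481 + 0.318)/(2√2) = -0.2228
|011⟩: (-0.9481 + 0.318)/(2√2) = -0.2228
|100⟩: (-0.9481 - 0.318)/(2√2) = -0.4476
|101⟩: (-0.9481 - 0.318)/(2√2) = -0.4476
|110⟩: (-0.9481 - 0.318)/(2√2) = -0.4476
|111⟩: (-0.9481 - 0.318)/(2√2) = -0.4476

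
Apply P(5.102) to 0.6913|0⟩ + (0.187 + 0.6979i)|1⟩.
0.6913|0⟩ + (0.7166 + 0.0921i)|1⟩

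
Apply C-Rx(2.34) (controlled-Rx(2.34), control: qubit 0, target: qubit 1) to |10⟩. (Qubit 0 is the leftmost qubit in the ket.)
0.3902|10⟩ - 0.9208i|11⟩

C-Rx(2.34) leaves the control-|0⟩ kets |00⟩, |01⟩ unchanged and applies Rx(2.34) to qubit 1 on the control-|1⟩ pair (|10⟩, |11⟩).
Rx(2.34) = [[cos(θ/2), −i·sin(θ/2)], [−i·sin(θ/2), cos(θ/2)]]; θ = 2.34, cos(θ/2) ≈ 0.390152, sin(θ/2) ≈ 0.920751.
With a = amp(|10⟩) = 1 and b = amp(|11⟩) = 0:
new amp(|10⟩) = (0.390152)·a + (-0.920751i)·b = 0.3902
new amp(|11⟩) = (-0.920751i)·a + (0.390152)·b = -0.9208i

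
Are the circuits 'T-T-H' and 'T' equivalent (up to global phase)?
No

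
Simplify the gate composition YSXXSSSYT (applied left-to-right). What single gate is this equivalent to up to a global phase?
T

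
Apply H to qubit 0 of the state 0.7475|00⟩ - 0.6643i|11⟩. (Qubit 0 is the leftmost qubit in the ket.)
0.5286|00⟩ - 0.4697i|01⟩ + 0.5286|10⟩ + 0.4697i|11⟩

H on qubit 0 mixes each pair of kets that differ only in qubit 0: amplitudes (a, b) of (|…0…⟩, |…1…⟩) become ((a + b)/√2, (a − b)/√2). Kets absent from the input have amplitude 0.
(|00⟩, |10⟩): (a, b) = (0.7475, 0) → (0.5286, 0.5286)
(|01⟩, |11⟩): (a, b) = (0, -0.6643i) → (-0.4697i, 0.4697i)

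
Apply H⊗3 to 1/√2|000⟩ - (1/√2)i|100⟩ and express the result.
(0.25 - 0.25i)|000⟩ + (0.25 - 0.25i)|001⟩ + (0.25 - 0.25i)|010⟩ + (0.25 - 0.25i)|011⟩ + (0.25 + 0.25i)|100⟩ + (0.25 + 0.25i)|101⟩ + (0.25 + 0.25i)|110⟩ + (0.25 + 0.25i)|111⟩

H⊗3 gives amp(|y⟩) = (1/2√2) Σ_x (−1)^(x·y) amp(|x⟩), where x·y is the number of positions in which both x and y have a 1.
|000⟩: (1/√2 - (1/√2)i)/(2√2) = (0.25 - 0.25i)
|001⟩: (1/√2 - (1/√2)i)/(2√2) = (0.25 - 0.25i)
|010⟩: (1/√2 - (1/√2)i)/(2√2) = (0.25 - 0.25i)
|011⟩: (1/√2 - (1/√2)i)/(2√2) = (0.25 - 0.25i)
|100⟩: (1/√2 + (1/√2)i)/(2√2) = (0.25 + 0.25i)
|101⟩: (1/√2 + (1/√2)i)/(2√2) = (0.25 + 0.25i)
|110⟩: (1/√2 + (1/√2)i)/(2√2) = (0.25 + 0.25i)
|111⟩: (1/√2 + (1/√2)i)/(2√2) = (0.25 + 0.25i)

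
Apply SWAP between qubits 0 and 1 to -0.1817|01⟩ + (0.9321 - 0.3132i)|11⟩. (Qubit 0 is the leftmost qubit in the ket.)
-0.1817|10⟩ + (0.9321 - 0.3132i)|11⟩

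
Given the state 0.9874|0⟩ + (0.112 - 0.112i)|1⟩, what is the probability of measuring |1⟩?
0.02509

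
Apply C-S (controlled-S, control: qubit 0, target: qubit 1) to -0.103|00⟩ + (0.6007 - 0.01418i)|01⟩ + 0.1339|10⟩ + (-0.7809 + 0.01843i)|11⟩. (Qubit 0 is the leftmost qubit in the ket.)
-0.103|00⟩ + (0.6007 - 0.01418i)|01⟩ + 0.1339|10⟩ + (-0.01843 - 0.7809i)|11⟩

C-S leaves the control-|0⟩ kets |00⟩, |01⟩ unchanged and applies S to qubit 1 on the control-|1⟩ pair (|10⟩, |11⟩).
S = [[1, 0], [0, i]].
With a = amp(|10⟩) = 0.1339 and b = amp(|11⟩) = (-0.7809 + 0.01843i):
new amp(|10⟩) = (1)·a = 0.1339
new amp(|11⟩) = (i)·b = (-0.01843 - 0.7809i)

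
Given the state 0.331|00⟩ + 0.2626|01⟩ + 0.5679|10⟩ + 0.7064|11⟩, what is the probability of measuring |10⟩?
0.3225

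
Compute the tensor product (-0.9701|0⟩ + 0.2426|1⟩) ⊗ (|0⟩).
-0.9701|00⟩ + 0.2426|10⟩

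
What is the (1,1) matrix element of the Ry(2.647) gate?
0.2448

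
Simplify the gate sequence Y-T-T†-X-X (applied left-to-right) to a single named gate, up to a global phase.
Y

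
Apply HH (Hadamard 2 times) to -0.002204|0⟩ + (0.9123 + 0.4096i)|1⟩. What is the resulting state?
-0.002204|0⟩ + (0.9123 + 0.4096i)|1⟩

H² = I, so an even number of Hadamards cancels: H^2 = I and the state is unchanged.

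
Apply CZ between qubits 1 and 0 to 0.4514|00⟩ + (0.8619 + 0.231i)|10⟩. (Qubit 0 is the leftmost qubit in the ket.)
0.4514|00⟩ + (0.8619 + 0.231i)|10⟩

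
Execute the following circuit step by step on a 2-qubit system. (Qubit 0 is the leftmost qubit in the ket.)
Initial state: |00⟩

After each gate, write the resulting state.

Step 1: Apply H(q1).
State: 1/√2|00⟩ + 1/√2|01⟩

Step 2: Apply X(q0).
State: 1/√2|10⟩ + 1/√2|11⟩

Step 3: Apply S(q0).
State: (1/√2)i|10⟩ + (1/√2)i|11⟩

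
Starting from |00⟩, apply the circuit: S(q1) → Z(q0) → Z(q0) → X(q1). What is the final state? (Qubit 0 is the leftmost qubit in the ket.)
|01⟩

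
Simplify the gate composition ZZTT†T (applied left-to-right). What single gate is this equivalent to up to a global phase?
T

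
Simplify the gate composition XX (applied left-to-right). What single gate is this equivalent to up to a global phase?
I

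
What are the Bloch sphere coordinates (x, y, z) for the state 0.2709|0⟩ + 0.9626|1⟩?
(0.5215, 0, -0.8532)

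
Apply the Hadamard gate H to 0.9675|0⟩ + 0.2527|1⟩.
0.8628|0⟩ + 0.5054|1⟩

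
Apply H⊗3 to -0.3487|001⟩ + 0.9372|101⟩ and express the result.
0.2081|000⟩ - 0.2081|001⟩ + 0.2081|010⟩ - 0.2081|011⟩ - 0.4546|100⟩ + 0.4546|101⟩ - 0.4546|110⟩ + 0.4546|111⟩

H⊗3 gives amp(|y⟩) = (1/2√2) Σ_x (−1)^(x·y) amp(|x⟩), where x·y is the number of positions in which both x and y have a 1.
|000⟩: (-0.3487 + 0.9372)/(2√2) = 0.2081
|001⟩: (0.3487 - 0.9372)/(2√2) = -0.2081
|010⟩: (-0.3487 + 0.9372)/(2√2) = 0.2081
|011⟩: (0.3487 - 0.9372)/(2√2) = -0.2081
|100⟩: (-0.3487 - 0.9372)/(2√2) = -0.4546
|101⟩: (0.3487 + 0.9372)/(2√2) = 0.4546
|110⟩: (-0.3487 - 0.9372)/(2√2) = -0.4546
|111⟩: (0.3487 + 0.9372)/(2√2) = 0.4546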